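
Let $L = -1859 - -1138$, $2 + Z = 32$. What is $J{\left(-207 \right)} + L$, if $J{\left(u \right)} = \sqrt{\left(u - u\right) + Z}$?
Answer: $-721 + \sqrt{30} \approx -715.52$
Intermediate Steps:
$Z = 30$ ($Z = -2 + 32 = 30$)
$J{\left(u \right)} = \sqrt{30}$ ($J{\left(u \right)} = \sqrt{\left(u - u\right) + 30} = \sqrt{0 + 30} = \sqrt{30}$)
$L = -721$ ($L = -1859 + 1138 = -721$)
$J{\left(-207 \right)} + L = \sqrt{30} - 721 = -721 + \sqrt{30}$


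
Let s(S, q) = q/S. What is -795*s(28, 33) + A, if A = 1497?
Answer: 15681/28 ≈ 560.04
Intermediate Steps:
-795*s(28, 33) + A = -26235/28 + 1497 = 15681/28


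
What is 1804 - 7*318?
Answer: -422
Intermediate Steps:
1804 - 7*318 = 1804 - 2226 = -422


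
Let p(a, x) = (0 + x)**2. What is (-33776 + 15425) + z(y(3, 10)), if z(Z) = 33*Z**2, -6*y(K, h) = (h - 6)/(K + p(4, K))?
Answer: -1981897/108 ≈ -18351.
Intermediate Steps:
p(a, x) = x**2
y(K, h) = -(-6 + h)/(6*(K + K**2)) (y(K, h) = -(h - 6)/(6*(K + K**2)) = -(-6 + h)/(6*(K + K**2)))
(-33776 + 15425) + z(y(3, 10)) = (-33776 + 15425) + 33*((1/6)*(6 - 1*10)/(3*(1 + 3)))**2 = -18351 + 33*((1/6)*(1/3)*(6 - 10)/4)**2 = -18351 + 33*((1/6)*(1/3)*(1/4)*(-4))**2 = -18351 + 33*(-1/18)**2 = -18351 + 33*(1/324) = -18351 + 11/108 = -1981897/108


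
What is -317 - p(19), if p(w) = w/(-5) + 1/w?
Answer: -29759/95 ≈ -313.25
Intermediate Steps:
p(w) = 1/w - w/5 (p(w) = w*(-1/5) + 1/w = -w/5 + 1/w = 1/w - w/5)
-317 - p(19) = -317 - (1/19 - 1/5*19) = -317 - (1/19 - 19/5) = -317 - 1*(-356/95) = -317 + 356/95 = -29759/95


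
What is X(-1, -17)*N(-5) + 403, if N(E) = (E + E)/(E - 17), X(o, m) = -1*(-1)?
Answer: 4438/11 ≈ 403.45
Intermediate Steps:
X(o, m) = 1
N(E) = 2*E/(-17 + E) (N(E) = (2*E)/(-17 + E) = 2*E/(-17 + E))
X(-1, -17)*N(-5) + 403 = 1*(2*(-5)/(-17 - 5)) + 403 = 1*(2*(-5)/(-22)) + 403 = 1*(2*(-5)*(-1/22)) + 403 = 1*(5/11) + 403 = 5/11 + 403 = 4438/11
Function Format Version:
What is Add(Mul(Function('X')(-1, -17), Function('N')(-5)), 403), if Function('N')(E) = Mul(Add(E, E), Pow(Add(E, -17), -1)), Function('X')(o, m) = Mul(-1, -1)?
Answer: Rational(4438, 11) ≈ 403.45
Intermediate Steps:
Function('X')(o, m) = 1
Function('N')(E) = Mul(2, E, Pow(Add(-17, E), -1)) (Function('N')(E) = Mul(Mul(2, E), Pow(Add(-17, E), -1)) = Mul(2, E, Pow(Add(-17, E), -1)))
Add(Mul(Function('X')(-1, -17), Function('N')(-5)), 403) = Add(Mul(1, Mul(2, -5, Pow(Add(-17, -5), -1))), 403) = Add(Mul(1, Mul(2, -5, Pow(-22, -1))), 403) = Add(Mul(1, Mul(2, -5, Rational(-1, 22))), 403) = Add(Mul(1, Rational(5, 11)), 403) = Add(Rational(5, 11), 403) = Rational(4438, 11)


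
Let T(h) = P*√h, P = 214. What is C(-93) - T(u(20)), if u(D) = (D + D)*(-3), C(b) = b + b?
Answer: -186 - 428*I*√30 ≈ -186.0 - 2344.3*I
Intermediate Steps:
C(b) = 2*b
u(D) = -6*D (u(D) = (2*D)*(-3) = -6*D)
T(h) = 214*√h
C(-93) - T(u(20)) = 2*(-93) - 214*√(-6*20) = -186 - 214*√(-120) = -186 - 214*2*I*√30 = -186 - 428*I*√30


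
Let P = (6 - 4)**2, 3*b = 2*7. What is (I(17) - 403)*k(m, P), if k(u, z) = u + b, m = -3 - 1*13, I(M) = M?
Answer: 13124/3 ≈ 4374.7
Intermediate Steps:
b = 14/3 (b = (2*7)/3 = (1/3)*14 = 14/3 ≈ 4.6667)
m = -16 (m = -3 - 13 = -16)
P = 4 (P = 2**2 = 4)
k(u, z) = 14/3 + u (k(u, z) = u + 14/3 = 14/3 + u)
(I(17) - 403)*k(m, P) = (17 - 403)*(14/3 - 16) = -386*(-34/3) = 13124/3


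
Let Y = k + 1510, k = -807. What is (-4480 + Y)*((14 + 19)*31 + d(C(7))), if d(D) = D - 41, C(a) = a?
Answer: -3735453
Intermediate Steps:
Y = 703 (Y = -807 + 1510 = 703)
d(D) = -41 + D
(-4480 + Y)*((14 + 19)*31 + d(C(7))) = (-4480 + 703)*((14 + 19)*31 + (-41 + 7)) = -3777*(33*31 - 34) = -3777*(1023 - 34) = -3777*989 = -3735453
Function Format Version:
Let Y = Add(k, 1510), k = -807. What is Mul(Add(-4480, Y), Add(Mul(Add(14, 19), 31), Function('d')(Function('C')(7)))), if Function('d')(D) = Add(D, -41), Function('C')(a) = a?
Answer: -3735453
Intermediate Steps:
Y = 703 (Y = Add(-807, 1510) = 703)
Function('d')(D) = Add(-41, D)
Mul(Add(-4480, Y), Add(Mul(Add(14, 19), 31), Function('d')(Function('C')(7)))) = Mul(Add(-4480, 703), Add(Mul(Add(14, 19), 31), Add(-41, 7))) = Mul(-3777, Add(Mul(33, 31), -34)) = Mul(-3777, Add(1023, -34)) = Mul(-3777, 989) = -3735453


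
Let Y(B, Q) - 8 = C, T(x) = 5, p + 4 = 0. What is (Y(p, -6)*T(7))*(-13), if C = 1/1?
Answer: -585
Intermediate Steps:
p = -4 (p = -4 + 0 = -4)
C = 1
Y(B, Q) = 9 (Y(B, Q) = 8 + 1 = 9)
(Y(p, -6)*T(7))*(-13) = (9*5)*(-13) = 45*(-13) = -585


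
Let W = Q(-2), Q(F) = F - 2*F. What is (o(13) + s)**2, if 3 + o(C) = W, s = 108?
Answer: 11449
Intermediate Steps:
Q(F) = -F
W = 2 (W = -1*(-2) = 2)
o(C) = -1 (o(C) = -3 + 2 = -1)
(o(13) + s)**2 = (-1 + 108)**2 = 107**2 = 11449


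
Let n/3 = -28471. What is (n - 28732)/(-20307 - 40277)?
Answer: 114145/60584 ≈ 1.8841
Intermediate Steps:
n = -85413 (n = 3*(-28471) = -85413)
(n - 28732)/(-20307 - 40277) = (-85413 - 28732)/(-20307 - 40277) = -114145/(-60584) = -114145*(-1/60584) = 114145/60584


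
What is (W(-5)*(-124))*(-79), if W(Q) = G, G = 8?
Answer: 78368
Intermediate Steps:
W(Q) = 8
(W(-5)*(-124))*(-79) = (8*(-124))*(-79) = -992*(-79) = 78368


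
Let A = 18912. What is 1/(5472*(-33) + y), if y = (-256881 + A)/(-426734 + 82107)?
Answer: -344627/62231127183 ≈ -5.5379e-6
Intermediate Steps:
y = 237969/344627 (y = (-256881 + 18912)/(-426734 + 82107) = -237969/(-344627) = -237969*(-1/344627) = 237969/344627 ≈ 0.69051)
1/(5472*(-33) + y) = 1/(5472*(-33) + 237969/344627) = 1/(-180576 + 237969/344627) = 1/(-62231127183/344627) = -344627/62231127183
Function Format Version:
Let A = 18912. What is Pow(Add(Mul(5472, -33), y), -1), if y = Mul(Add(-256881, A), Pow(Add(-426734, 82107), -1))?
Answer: Rational(-344627, 62231127183) ≈ -5.5379e-6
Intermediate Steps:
y = Rational(237969, 344627) (y = Mul(Add(-256881, 18912), Pow(Add(-426734, 82107), -1)) = Mul(-237969, Pow(-344627, -1)) = Mul(-237969, Rational(-1, 344627)) = Rational(237969, 344627) ≈ 0.69051)
Pow(Add(Mul(5472, -33), y), -1) = Pow(Add(Mul(5472, -33), Rational(237969, 344627)), -1) = Pow(Add(-180576, Rational(237969, 344627)), -1) = Pow(Rational(-62231127183, 344627), -1) = Rational(-344627, 62231127183)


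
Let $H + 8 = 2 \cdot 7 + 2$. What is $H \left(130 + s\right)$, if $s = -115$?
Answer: $120$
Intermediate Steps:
$H = 8$ ($H = -8 + \left(2 \cdot 7 + 2\right) = -8 + \left(14 + 2\right) = -8 + 16 = 8$)
$H \left(130 + s\right) = 8 \left(130 - 115\right) = 8 \cdot 15 = 120$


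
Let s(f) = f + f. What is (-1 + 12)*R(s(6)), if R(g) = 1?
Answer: 11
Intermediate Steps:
s(f) = 2*f
(-1 + 12)*R(s(6)) = (-1 + 12)*1 = 11*1 = 11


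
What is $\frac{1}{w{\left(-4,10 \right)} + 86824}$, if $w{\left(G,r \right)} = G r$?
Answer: $\frac{1}{86784} \approx 1.1523 \cdot 10^{-5}$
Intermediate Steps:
$\frac{1}{w{\left(-4,10 \right)} + 86824} = \frac{1}{\left(-4\right) 10 + 86824} = \frac{1}{-40 + 86824} = \frac{1}{86784}$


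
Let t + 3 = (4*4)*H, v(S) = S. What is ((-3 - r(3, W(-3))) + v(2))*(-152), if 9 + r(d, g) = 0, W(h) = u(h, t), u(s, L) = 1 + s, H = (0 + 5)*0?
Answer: -1216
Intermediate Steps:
H = 0 (H = 5*0 = 0)
t = -3 (t = -3 + (4*4)*0 = -3 + 16*0 = -3 + 0 = -3)
W(h) = 1 + h
r(d, g) = -9 (r(d, g) = -9 + 0 = -9)
((-3 - r(3, W(-3))) + v(2))*(-152) = ((-3 - 1*(-9)) + 2)*(-152) = ((-3 + 9) + 2)*(-152) = (6 + 2)*(-152) = 8*(-152) = -1216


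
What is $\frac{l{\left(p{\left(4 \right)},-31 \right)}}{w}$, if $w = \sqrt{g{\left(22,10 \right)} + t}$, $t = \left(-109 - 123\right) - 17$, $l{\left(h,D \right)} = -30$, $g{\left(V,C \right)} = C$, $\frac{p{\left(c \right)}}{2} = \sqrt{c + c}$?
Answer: $\frac{30 i \sqrt{239}}{239} \approx 1.9405 i$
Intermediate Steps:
$p{\left(c \right)} = 2 \sqrt{2} \sqrt{c}$ ($p{\left(c \right)} = 2 \sqrt{c + c} = 2 \sqrt{2 c} = 2 \sqrt{2} \sqrt{c}$)
$t = -249$ ($t = -232 - 17 = -249$)
$w = i \sqrt{239}$ ($w = \sqrt{10 - 249} = \sqrt{-239} = i \sqrt{239} \approx 15.46 i$)
$\frac{l{\left(p{\left(4 \right)},-31 \right)}}{w} = - \frac{30}{i \sqrt{239}} = - 30 \left(- \frac{i \sqrt{239}}{239}\right) = \frac{30 i \sqrt{239}}{239}$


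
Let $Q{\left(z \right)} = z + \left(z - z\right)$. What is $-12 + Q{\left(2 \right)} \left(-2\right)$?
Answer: $-16$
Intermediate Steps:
$Q{\left(z \right)} = z$ ($Q{\left(z \right)} = z + 0 = z$)
$-12 + Q{\left(2 \right)} \left(-2\right) = -12 + 2 \left(-2\right) = -12 - 4 = -16$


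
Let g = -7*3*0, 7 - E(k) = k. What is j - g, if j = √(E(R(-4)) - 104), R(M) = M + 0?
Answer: I*√93 ≈ 9.6436*I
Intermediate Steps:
R(M) = M
E(k) = 7 - k
j = I*√93 (j = √((7 - 1*(-4)) - 104) = √((7 + 4) - 104) = √(11 - 104) = √(-93) = I*√93 ≈ 9.6436*I)
g = 0 (g = -21*0 = 0)
j - g = I*√93 - 1*0 = I*√93 + 0 = I*√93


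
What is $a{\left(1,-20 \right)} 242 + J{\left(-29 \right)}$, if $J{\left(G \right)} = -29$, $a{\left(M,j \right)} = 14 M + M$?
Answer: $3601$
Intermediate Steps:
$a{\left(M,j \right)} = 15 M$
$a{\left(1,-20 \right)} 242 + J{\left(-29 \right)} = 15 \cdot 1 \cdot 242 - 29 = 15 \cdot 242 - 29 = 3630 - 29 = 3601$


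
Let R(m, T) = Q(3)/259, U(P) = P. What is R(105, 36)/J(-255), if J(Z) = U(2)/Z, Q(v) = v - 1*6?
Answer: 765/518 ≈ 1.4768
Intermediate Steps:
Q(v) = -6 + v (Q(v) = v - 6 = -6 + v)
J(Z) = 2/Z
R(m, T) = -3/259 (R(m, T) = (-6 + 3)/259 = -3*1/259 = -3/259)
R(105, 36)/J(-255) = -3/(259*(2/(-255))) = -3/(259*(2*(-1/255))) = -3/(259*(-2/255)) = -3/259*(-255/2) = 765/518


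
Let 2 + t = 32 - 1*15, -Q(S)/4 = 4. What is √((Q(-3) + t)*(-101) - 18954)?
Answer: I*√18853 ≈ 137.31*I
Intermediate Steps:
Q(S) = -16 (Q(S) = -4*4 = -16)
t = 15 (t = -2 + (32 - 1*15) = -2 + (32 - 15) = -2 + 17 = 15)
√((Q(-3) + t)*(-101) - 18954) = √((-16 + 15)*(-101) - 18954) = √(-1*(-101) - 18954) = √(101 - 18954) = √(-18853) = I*√18853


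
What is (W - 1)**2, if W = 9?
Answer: 64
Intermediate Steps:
(W - 1)**2 = (9 - 1)**2 = 8**2 = 64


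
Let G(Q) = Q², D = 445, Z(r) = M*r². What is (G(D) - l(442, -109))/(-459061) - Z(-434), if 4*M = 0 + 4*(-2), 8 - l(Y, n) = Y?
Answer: 172933588973/459061 ≈ 3.7671e+5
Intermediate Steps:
l(Y, n) = 8 - Y
M = -2 (M = (0 + 4*(-2))/4 = (0 - 8)/4 = (¼)*(-8) = -2)
Z(r) = -2*r²
(G(D) - l(442, -109))/(-459061) - Z(-434) = (445² - (8 - 1*442))/(-459061) - (-2)*(-434)² = (198025 - (8 - 442))*(-1/459061) - (-2)*188356 = (198025 - 1*(-434))*(-1/459061) - 1*(-376712) = (198025 + 434)*(-1/459061) + 376712 = 198459*(-1/459061) + 376712 = -198459/459061 + 376712 = 172933588973/459061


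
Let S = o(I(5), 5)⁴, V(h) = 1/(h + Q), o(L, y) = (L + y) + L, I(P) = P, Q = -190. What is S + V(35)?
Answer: 7846874/155 ≈ 50625.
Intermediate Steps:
o(L, y) = y + 2*L
V(h) = 1/(-190 + h) (V(h) = 1/(h - 190) = 1/(-190 + h))
S = 50625 (S = (5 + 2*5)⁴ = (5 + 10)⁴ = 15⁴ = 50625)
S + V(35) = 50625 + 1/(-190 + 35) = 50625 + 1/(-155) = 50625 - 1/155 = 7846874/155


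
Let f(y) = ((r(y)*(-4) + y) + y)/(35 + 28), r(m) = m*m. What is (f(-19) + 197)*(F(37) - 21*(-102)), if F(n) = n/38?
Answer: 296660419/798 ≈ 3.7176e+5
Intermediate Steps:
r(m) = m²
f(y) = -4*y²/63 + 2*y/63 (f(y) = ((y²*(-4) + y) + y)/(35 + 28) = ((-4*y² + y) + y)/63 = ((y - 4*y²) + y)*(1/63) = (-4*y² + 2*y)*(1/63) = -4*y²/63 + 2*y/63)
F(n) = n/38 (F(n) = n*(1/38) = n/38)
(f(-19) + 197)*(F(37) - 21*(-102)) = ((2/63)*(-19)*(1 - 2*(-19)) + 197)*((1/38)*37 - 21*(-102)) = ((2/63)*(-19)*(1 + 38) + 197)*(37/38 + 2142) = ((2/63)*(-19)*39 + 197)*(81433/38) = (-494/21 + 197)*(81433/38) = (3643/21)*(81433/38) = 296660419/798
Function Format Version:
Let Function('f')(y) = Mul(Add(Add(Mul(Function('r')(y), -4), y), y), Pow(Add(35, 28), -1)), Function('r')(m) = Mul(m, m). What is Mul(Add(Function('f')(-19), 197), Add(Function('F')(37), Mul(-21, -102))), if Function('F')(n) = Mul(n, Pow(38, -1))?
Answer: Rational(296660419, 798) ≈ 3.7176e+5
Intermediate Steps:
Function('r')(m) = Pow(m, 2)
Function('f')(y) = Add(Mul(Rational(-4, 63), Pow(y, 2)), Mul(Rational(2, 63), y)) (Function('f')(y) = Mul(Add(Add(Mul(Pow(y, 2), -4), y), y), Pow(Add(35, 28), -1)) = Mul(Add(Add(Mul(-4, Pow(y, 2)), y), y), Pow(63, -1)) = Mul(Add(Add(y, Mul(-4, Pow(y, 2))), y), Rational(1, 63)) = Mul(Add(Mul(-4, Pow(y, 2)), Mul(2, y)), Rational(1, 63)) = Add(Mul(Rational(-4, 63), Pow(y, 2)), Mul(Rational(2, 63), y)))
Function('F')(n) = Mul(Rational(1, 38), n) (Function('F')(n) = Mul(n, Rational(1, 38)) = Mul(Rational(1, 38), n))
Mul(Add(Function('f')(-19), 197), Add(Function('F')(37), Mul(-21, -102))) = Mul(Add(Mul(Rational(2, 63), -19, Add(1, Mul(-2, -19))), 197), Add(Mul(Rational(1, 38), 37), Mul(-21, -102))) = Mul(Add(Mul(Rational(2, 63), -19, Add(1, 38)), 197), Add(Rational(37, 38), 2142)) = Mul(Add(Mul(Rational(2, 63), -19, 39), 197), Rational(81433, 38)) = Mul(Add(Rational(-494, 21), 197), Rational(81433, 38)) = Mul(Rational(3643, 21), Rational(81433, 38)) = Rational(296660419, 798)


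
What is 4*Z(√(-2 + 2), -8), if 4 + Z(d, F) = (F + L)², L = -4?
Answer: 560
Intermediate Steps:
Z(d, F) = -4 + (-4 + F)² (Z(d, F) = -4 + (F - 4)² = -4 + (-4 + F)²)
4*Z(√(-2 + 2), -8) = 4*(-4 + (-4 - 8)²) = 4*(-4 + (-12)²) = 4*(-4 + 144) = 4*140 = 560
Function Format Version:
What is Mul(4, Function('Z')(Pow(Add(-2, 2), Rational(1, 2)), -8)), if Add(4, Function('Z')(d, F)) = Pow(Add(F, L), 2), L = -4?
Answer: 560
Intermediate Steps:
Function('Z')(d, F) = Add(-4, Pow(Add(-4, F), 2)) (Function('Z')(d, F) = Add(-4, Pow(Add(F, -4), 2)) = Add(-4, Pow(Add(-4, F), 2)))
Mul(4, Function('Z')(Pow(Add(-2, 2), Rational(1, 2)), -8)) = Mul(4, Add(-4, Pow(Add(-4, -8), 2))) = Mul(4, Add(-4, Pow(-12, 2))) = Mul(4, Add(-4, 144)) = Mul(4, 140) = 560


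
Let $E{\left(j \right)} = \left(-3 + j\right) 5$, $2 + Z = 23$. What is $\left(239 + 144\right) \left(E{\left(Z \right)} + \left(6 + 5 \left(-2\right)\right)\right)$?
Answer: $32938$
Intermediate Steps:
$Z = 21$ ($Z = -2 + 23 = 21$)
$E{\left(j \right)} = -15 + 5 j$
$\left(239 + 144\right) \left(E{\left(Z \right)} + \left(6 + 5 \left(-2\right)\right)\right) = \left(239 + 144\right) \left(\left(-15 + 5 \cdot 21\right) + \left(6 + 5 \left(-2\right)\right)\right) = 383 \left(\left(-15 + 105\right) + \left(6 - 10\right)\right) = 383 \left(90 - 4\right) = 383 \cdot 86 = 32938$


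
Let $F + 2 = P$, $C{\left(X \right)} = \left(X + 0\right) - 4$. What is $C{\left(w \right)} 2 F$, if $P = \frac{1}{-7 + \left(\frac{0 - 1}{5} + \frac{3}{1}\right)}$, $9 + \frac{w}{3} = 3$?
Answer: $\frac{2068}{21} \approx 98.476$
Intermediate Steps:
$w = -18$ ($w = -27 + 3 \cdot 3 = -27 + 9 = -18$)
$P = - \frac{5}{21}$ ($P = \frac{1}{-7 + \left(\left(-1\right) \frac{1}{5} + 3 \cdot 1\right)} = \frac{1}{-7 + \left(- \frac{1}{5} + 3\right)} = \frac{1}{-7 + \frac{14}{5}} = \frac{1}{- \frac{21}{5}} = - \frac{5}{21} \approx -0.2381$)
$C{\left(X \right)} = -4 + X$ ($C{\left(X \right)} = X - 4 = -4 + X$)
$F = - \frac{47}{21}$ ($F = -2 - \frac{5}{21} = - \frac{47}{21} \approx -2.2381$)
$C{\left(w \right)} 2 F = \left(-4 - 18\right) 2 \left(- \frac{47}{21}\right) = \left(-22\right) 2 \left(- \frac{47}{21}\right) = \left(-44\right) \left(- \frac{47}{21}\right) = \frac{2068}{21}$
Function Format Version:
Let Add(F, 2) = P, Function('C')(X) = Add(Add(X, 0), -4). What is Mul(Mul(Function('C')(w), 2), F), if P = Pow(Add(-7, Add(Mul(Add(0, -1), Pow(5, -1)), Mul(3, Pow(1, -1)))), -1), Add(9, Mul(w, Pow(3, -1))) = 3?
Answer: Rational(2068, 21) ≈ 98.476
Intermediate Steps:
w = -18 (w = Add(-27, Mul(3, 3)) = Add(-27, 9) = -18)
P = Rational(-5, 21) (P = Pow(Add(-7, Add(Mul(-1, Rational(1, 5)), Mul(3, 1))), -1) = Pow(Add(-7, Add(Rational(-1, 5), 3)), -1) = Pow(Add(-7, Rational(14, 5)), -1) = Pow(Rational(-21, 5), -1) = Rational(-5, 21) ≈ -0.23810)
Function('C')(X) = Add(-4, X) (Function('C')(X) = Add(X, -4) = Add(-4, X))
F = Rational(-47, 21) (F = Add(-2, Rational(-5, 21)) = Rational(-47, 21) ≈ -2.2381)
Mul(Mul(Function('C')(w), 2), F) = Mul(Mul(Add(-4, -18), 2), Rational(-47, 21)) = Mul(Mul(-22, 2), Rational(-47, 21)) = Mul(-44, Rational(-47, 21)) = Rational(2068, 21)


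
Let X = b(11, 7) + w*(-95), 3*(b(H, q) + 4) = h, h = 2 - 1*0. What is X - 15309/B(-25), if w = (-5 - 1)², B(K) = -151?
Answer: -1504843/453 ≈ -3321.9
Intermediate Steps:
h = 2 (h = 2 + 0 = 2)
b(H, q) = -10/3 (b(H, q) = -4 + (⅓)*2 = -4 + ⅔ = -10/3)
w = 36 (w = (-6)² = 36)
X = -10270/3 (X = -10/3 + 36*(-95) = -10/3 - 3420 = -10270/3 ≈ -3423.3)
X - 15309/B(-25) = -10270/3 - 15309/(-151) = -10270/3 - 15309*(-1/151) = -10270/3 + 15309/151 = -1504843/453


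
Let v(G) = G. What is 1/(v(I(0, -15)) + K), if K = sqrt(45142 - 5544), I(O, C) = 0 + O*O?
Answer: sqrt(39598)/39598 ≈ 0.0050253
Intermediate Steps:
I(O, C) = O**2 (I(O, C) = 0 + O**2 = O**2)
K = sqrt(39598) ≈ 198.99
1/(v(I(0, -15)) + K) = 1/(0**2 + sqrt(39598)) = 1/(0 + sqrt(39598)) = 1/(sqrt(39598)) = sqrt(39598)/39598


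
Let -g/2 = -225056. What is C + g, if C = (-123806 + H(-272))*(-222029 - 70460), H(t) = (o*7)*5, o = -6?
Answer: 36273765936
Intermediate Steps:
g = 450112 (g = -2*(-225056) = 450112)
H(t) = -210 (H(t) = -6*7*5 = -42*5 = -210)
C = 36273315824 (C = (-123806 - 210)*(-222029 - 70460) = -124016*(-292489) = 36273315824)
C + g = 36273315824 + 450112 = 36273765936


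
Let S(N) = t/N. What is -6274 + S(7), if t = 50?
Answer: -43868/7 ≈ -6266.9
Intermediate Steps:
S(N) = 50/N
-6274 + S(7) = -6274 + 50/7 = -43868/7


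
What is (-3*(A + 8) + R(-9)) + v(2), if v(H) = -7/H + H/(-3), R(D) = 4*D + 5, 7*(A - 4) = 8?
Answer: -3133/42 ≈ -74.595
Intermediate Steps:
A = 36/7 (A = 4 + (⅐)*8 = 4 + 8/7 = 36/7 ≈ 5.1429)
R(D) = 5 + 4*D
v(H) = -7/H - H/3 (v(H) = -7/H + H*(-⅓) = -7/H - H/3)
(-3*(A + 8) + R(-9)) + v(2) = (-3*(36/7 + 8) + (5 + 4*(-9))) + (-7/2 - ⅓*2) = (-3*92/7 + (5 - 36)) + (-7*½ - ⅔) = (-276/7 - 31) + (-7/2 - ⅔) = -493/7 - 25/6 = -3133/42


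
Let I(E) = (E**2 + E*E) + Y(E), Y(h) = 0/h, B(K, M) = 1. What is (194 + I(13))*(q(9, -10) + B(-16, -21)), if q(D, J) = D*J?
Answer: -47348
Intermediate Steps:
Y(h) = 0
I(E) = 2*E**2 (I(E) = (E**2 + E*E) + 0 = (E**2 + E**2) + 0 = 2*E**2 + 0 = 2*E**2)
(194 + I(13))*(q(9, -10) + B(-16, -21)) = (194 + 2*13**2)*(9*(-10) + 1) = (194 + 2*169)*(-90 + 1) = (194 + 338)*(-89) = 532*(-89) = -47348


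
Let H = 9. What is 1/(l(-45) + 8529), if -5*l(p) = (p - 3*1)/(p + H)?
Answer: 15/127931 ≈ 0.00011725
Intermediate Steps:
l(p) = -(-3 + p)/(5*(9 + p)) (l(p) = -(p - 3*1)/(5*(p + 9)) = -(p - 3)/(5*(9 + p)) = -(-3 + p)/(5*(9 + p)))
1/(l(-45) + 8529) = 1/((3 - 1*(-45))/(5*(9 - 45)) + 8529) = 1/((⅕)*(3 + 45)/(-36) + 8529) = 1/((⅕)*(-1/36)*48 + 8529) = 1/(-4/15 + 8529) = 1/(127931/15) = 15/127931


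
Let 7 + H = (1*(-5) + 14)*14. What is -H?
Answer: -119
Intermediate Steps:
H = 119 (H = -7 + (1*(-5) + 14)*14 = -7 + (-5 + 14)*14 = -7 + 9*14 = -7 + 126 = 119)
-H = -1*119 = -119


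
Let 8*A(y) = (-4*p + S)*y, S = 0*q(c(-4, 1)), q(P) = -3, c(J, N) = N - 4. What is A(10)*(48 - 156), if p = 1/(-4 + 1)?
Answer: -180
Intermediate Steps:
c(J, N) = -4 + N
p = -1/3 (p = 1/(-3) = -1/3 ≈ -0.33333)
S = 0 (S = 0*(-3) = 0)
A(y) = y/6 (A(y) = ((-4*(-1/3) + 0)*y)/8 = ((4/3 + 0)*y)/8 = (4*y/3)/8 = y/6)
A(10)*(48 - 156) = ((1/6)*10)*(48 - 156) = (5/3)*(-108) = -180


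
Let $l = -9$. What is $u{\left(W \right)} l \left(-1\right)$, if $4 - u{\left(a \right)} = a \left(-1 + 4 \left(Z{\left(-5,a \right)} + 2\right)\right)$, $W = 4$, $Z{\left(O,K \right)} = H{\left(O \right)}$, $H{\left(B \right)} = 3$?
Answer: $-648$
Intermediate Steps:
$Z{\left(O,K \right)} = 3$
$u{\left(a \right)} = 4 - 19 a$ ($u{\left(a \right)} = 4 - a \left(-1 + 4 \left(3 + 2\right)\right) = 4 - a \left(-1 + 4 \cdot 5\right) = 4 - a \left(-1 + 20\right) = 4 - a 19 = 4 - 19 a$)
$u{\left(W \right)} l \left(-1\right) = \left(4 - 76\right) \left(-9\right) \left(-1\right) = \left(-72\right) \left(-9\right) \left(-1\right) = 648 \left(-1\right) = -648$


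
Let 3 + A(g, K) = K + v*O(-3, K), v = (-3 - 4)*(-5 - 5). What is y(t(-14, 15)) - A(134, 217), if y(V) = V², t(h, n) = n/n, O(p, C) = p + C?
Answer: -15193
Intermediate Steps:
v = 70 (v = -7*(-10) = 70)
O(p, C) = C + p
t(h, n) = 1
A(g, K) = -213 + 71*K (A(g, K) = -3 + (K + 70*(K - 3)) = -3 + (K + 70*(-3 + K)) = -3 + (K + (-210 + 70*K)) = -3 + (-210 + 71*K) = -213 + 71*K)
y(t(-14, 15)) - A(134, 217) = 1² - (-213 + 71*217) = 1 - (-213 + 15407) = 1 - 1*15194 = 1 - 15194 = -15193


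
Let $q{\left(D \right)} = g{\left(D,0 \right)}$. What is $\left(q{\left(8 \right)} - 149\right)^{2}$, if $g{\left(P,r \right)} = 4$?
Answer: $21025$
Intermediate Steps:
$q{\left(D \right)} = 4$
$\left(q{\left(8 \right)} - 149\right)^{2} = \left(4 - 149\right)^{2} = \left(-145\right)^{2} = 21025$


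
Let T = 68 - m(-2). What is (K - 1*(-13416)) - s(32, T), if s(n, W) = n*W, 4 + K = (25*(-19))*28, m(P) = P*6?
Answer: -2448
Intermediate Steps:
m(P) = 6*P
T = 80 (T = 68 - 6*(-2) = 68 - 1*(-12) = 68 + 12 = 80)
K = -13304 (K = -4 + (25*(-19))*28 = -4 - 475*28 = -4 - 13300 = -13304)
s(n, W) = W*n
(K - 1*(-13416)) - s(32, T) = (-13304 - 1*(-13416)) - 80*32 = (-13304 + 13416) - 1*2560 = 112 - 2560 = -2448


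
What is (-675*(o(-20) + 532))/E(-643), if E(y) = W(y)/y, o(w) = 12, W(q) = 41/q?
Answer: -151818472800/41 ≈ -3.7029e+9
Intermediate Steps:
E(y) = 41/y² (E(y) = (41/y)/y = 41/y²)
(-675*(o(-20) + 532))/E(-643) = (-675*(12 + 532))/((41/(-643)²)) = (-675*544)/((41*(1/413449))) = -367200/41/413449 = -367200*413449/41 = -151818472800/41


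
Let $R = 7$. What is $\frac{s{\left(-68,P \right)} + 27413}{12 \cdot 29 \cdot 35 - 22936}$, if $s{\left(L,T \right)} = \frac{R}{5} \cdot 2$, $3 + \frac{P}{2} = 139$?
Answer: $- \frac{137079}{53780} \approx -2.5489$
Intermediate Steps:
$P = 272$ ($P = -6 + 2 \cdot 139 = -6 + 278 = 272$)
$s{\left(L,T \right)} = \frac{14}{5}$ ($s{\left(L,T \right)} = \frac{1}{5} \cdot 7 \cdot 2 = \frac{7}{5} \cdot 2 = \frac{14}{5}$)
$\frac{s{\left(-68,P \right)} + 27413}{12 \cdot 29 \cdot 35 - 22936} = \frac{\frac{14}{5} + 27413}{12 \cdot 29 \cdot 35 - 22936} = \frac{137079}{5 \left(348 \cdot 35 - 22936\right)} = \frac{137079}{5 \left(12180 - 22936\right)} = \frac{137079}{5 \left(-10756\right)} = \frac{137079}{5} \left(- \frac{1}{10756}\right) = - \frac{137079}{53780}$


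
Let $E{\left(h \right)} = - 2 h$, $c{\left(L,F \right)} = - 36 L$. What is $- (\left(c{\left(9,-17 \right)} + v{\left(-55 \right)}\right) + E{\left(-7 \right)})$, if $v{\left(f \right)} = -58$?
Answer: $368$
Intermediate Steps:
$- (\left(c{\left(9,-17 \right)} + v{\left(-55 \right)}\right) + E{\left(-7 \right)}) = - (\left(\left(-36\right) 9 - 58\right) - -14) = - (\left(-324 - 58\right) + 14) = - (-382 + 14) = \left(-1\right) \left(-368\right) = 368$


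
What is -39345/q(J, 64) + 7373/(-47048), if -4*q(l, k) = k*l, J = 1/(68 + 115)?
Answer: 42343979189/94096 ≈ 4.5001e+5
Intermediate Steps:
J = 1/183 ≈ 0.0054645
q(l, k) = -k*l/4
-39345/q(J, 64) + 7373/(-47048) = -39345/((-1/4*64*1/183)) + 7373/(-47048) = -39345/(-16/183) + 7373*(-1/47048) = -39345*(-183/16) - 7373/47048 = 7200135/16 - 7373/47048 = 42343979189/94096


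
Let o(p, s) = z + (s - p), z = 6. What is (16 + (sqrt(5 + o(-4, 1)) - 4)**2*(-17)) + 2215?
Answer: 2231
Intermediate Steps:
o(p, s) = 6 + s - p (o(p, s) = 6 + (s - p) = 6 + s - p)
(16 + (sqrt(5 + o(-4, 1)) - 4)**2*(-17)) + 2215 = (16 + (sqrt(5 + (6 + 1 - 1*(-4))) - 4)**2*(-17)) + 2215 = (16 + (sqrt(5 + (6 + 1 + 4)) - 4)**2*(-17)) + 2215 = (16 + (sqrt(5 + 11) - 4)**2*(-17)) + 2215 = (16 + (sqrt(16) - 4)**2*(-17)) + 2215 = (16 + (4 - 4)**2*(-17)) + 2215 = (16 + 0**2*(-17)) + 2215 = (16 + 0*(-17)) + 2215 = (16 + 0) + 2215 = 16 + 2215 = 2231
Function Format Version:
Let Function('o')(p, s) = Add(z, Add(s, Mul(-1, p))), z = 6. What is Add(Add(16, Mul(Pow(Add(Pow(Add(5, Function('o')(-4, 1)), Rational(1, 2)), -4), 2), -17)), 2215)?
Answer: 2231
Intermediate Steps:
Function('o')(p, s) = Add(6, s, Mul(-1, p)) (Function('o')(p, s) = Add(6, Add(s, Mul(-1, p))) = Add(6, s, Mul(-1, p)))
Add(Add(16, Mul(Pow(Add(Pow(Add(5, Function('o')(-4, 1)), Rational(1, 2)), -4), 2), -17)), 2215) = Add(Add(16, Mul(Pow(Add(Pow(Add(5, Add(6, 1, Mul(-1, -4))), Rational(1, 2)), -4), 2), -17)), 2215) = Add(Add(16, Mul(Pow(Add(Pow(Add(5, Add(6, 1, 4)), Rational(1, 2)), -4), 2), -17)), 2215) = Add(Add(16, Mul(Pow(Add(Pow(Add(5, 11), Rational(1, 2)), -4), 2), -17)), 2215) = Add(Add(16, Mul(Pow(Add(Pow(16, Rational(1, 2)), -4), 2), -17)), 2215) = Add(Add(16, Mul(Pow(Add(4, -4), 2), -17)), 2215) = Add(Add(16, Mul(Pow(0, 2), -17)), 2215) = Add(Add(16, Mul(0, -17)), 2215) = Add(Add(16, 0), 2215) = Add(16, 2215) = 2231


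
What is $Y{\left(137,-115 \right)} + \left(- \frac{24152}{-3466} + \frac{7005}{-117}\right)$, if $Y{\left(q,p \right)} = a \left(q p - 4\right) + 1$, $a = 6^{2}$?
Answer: $- \frac{38347235192}{67587} \approx -5.6738 \cdot 10^{5}$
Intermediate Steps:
$a = 36$
$Y{\left(q,p \right)} = -143 + 36 p q$ ($Y{\left(q,p \right)} = 36 \left(q p - 4\right) + 1 = 36 \left(p q - 4\right) + 1 = 36 \left(-4 + p q\right) + 1 = \left(-144 + 36 p q\right) + 1 = -143 + 36 p q$)
$Y{\left(137,-115 \right)} + \left(- \frac{24152}{-3466} + \frac{7005}{-117}\right) = \left(-143 + 36 \left(-115\right) 137\right) + \left(- \frac{24152}{-3466} + \frac{7005}{-117}\right) = \left(-143 - 567180\right) + \left(\left(-24152\right) \left(- \frac{1}{3466}\right) + 7005 \left(- \frac{1}{117}\right)\right) = -567323 + \left(\frac{12076}{1733} - \frac{2335}{39}\right) = -567323 - \frac{3575591}{67587} = - \frac{38347235192}{67587}$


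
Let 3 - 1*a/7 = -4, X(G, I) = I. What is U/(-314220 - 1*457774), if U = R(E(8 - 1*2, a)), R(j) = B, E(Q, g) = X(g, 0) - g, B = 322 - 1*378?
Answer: 28/385997 ≈ 7.2539e-5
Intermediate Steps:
B = -56 (B = 322 - 378 = -56)
a = 49 (a = 21 - 7*(-4) = 21 + 28 = 49)
E(Q, g) = -g (E(Q, g) = 0 - g = -g)
R(j) = -56
U = -56
U/(-314220 - 1*457774) = -56/(-314220 - 1*457774) = -56/(-314220 - 457774) = -56/(-771994) = -56*(-1/771994) = 28/385997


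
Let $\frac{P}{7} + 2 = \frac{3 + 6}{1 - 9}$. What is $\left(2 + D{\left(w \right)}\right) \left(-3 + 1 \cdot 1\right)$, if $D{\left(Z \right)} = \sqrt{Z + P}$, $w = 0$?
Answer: $-4 - \frac{5 i \sqrt{14}}{2} \approx -4.0 - 9.3541 i$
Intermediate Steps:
$P = - \frac{175}{8}$ ($P = -14 + 7 \frac{3 + 6}{1 - 9} = -14 + 7 \frac{9}{1 - 9} = -14 + 7 \frac{9}{-8} = -14 + 7 \cdot 9 \left(- \frac{1}{8}\right) = -14 + 7 \left(- \frac{9}{8}\right) = -14 - \frac{63}{8} = - \frac{175}{8} \approx -21.875$)
$D{\left(Z \right)} = \sqrt{- \frac{175}{8} + Z}$ ($D{\left(Z \right)} = \sqrt{Z - \frac{175}{8}} = \sqrt{- \frac{175}{8} + Z}$)
$\left(2 + D{\left(w \right)}\right) \left(-3 + 1 \cdot 1\right) = \left(2 + \frac{\sqrt{-350 + 16 \cdot 0}}{4}\right) \left(-3 + 1 \cdot 1\right) = \left(2 + \frac{\sqrt{-350 + 0}}{4}\right) \left(-3 + 1\right) = \left(2 + \frac{\sqrt{-350}}{4}\right) \left(-2\right) = \left(2 + \frac{5 i \sqrt{14}}{4}\right) \left(-2\right) = -4 - \frac{5 i \sqrt{14}}{2}$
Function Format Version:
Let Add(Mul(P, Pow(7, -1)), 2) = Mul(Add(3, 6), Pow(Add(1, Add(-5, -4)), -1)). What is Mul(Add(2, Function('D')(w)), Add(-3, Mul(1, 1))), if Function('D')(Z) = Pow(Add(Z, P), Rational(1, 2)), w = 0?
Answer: Add(-4, Mul(Rational(-5, 2), I, Pow(14, Rational(1, 2)))) ≈ Add(-4.0000, Mul(-9.3541, I))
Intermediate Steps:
P = Rational(-175, 8) (P = Add(-14, Mul(7, Mul(Add(3, 6), Pow(Add(1, Add(-5, -4)), -1)))) = Add(-14, Mul(7, Mul(9, Pow(Add(1, -9), -1)))) = Add(-14, Mul(7, Mul(9, Pow(-8, -1)))) = Add(-14, Mul(7, Mul(9, Rational(-1, 8)))) = Add(-14, Mul(7, Rational(-9, 8))) = Add(-14, Rational(-63, 8)) = Rational(-175, 8) ≈ -21.875)
Function('D')(Z) = Pow(Add(Rational(-175, 8), Z), Rational(1, 2)) (Function('D')(Z) = Pow(Add(Z, Rational(-175, 8)), Rational(1, 2)) = Pow(Add(Rational(-175, 8), Z), Rational(1, 2)))
Mul(Add(2, Function('D')(w)), Add(-3, Mul(1, 1))) = Mul(Add(2, Mul(Rational(1, 4), Pow(Add(-350, Mul(16, 0)), Rational(1, 2)))), Add(-3, Mul(1, 1))) = Mul(Add(2, Mul(Rational(1, 4), Pow(Add(-350, 0), Rational(1, 2)))), Add(-3, 1)) = Mul(Add(2, Mul(Rational(1, 4), Pow(-350, Rational(1, 2)))), -2) = Mul(Add(2, Mul(Rational(1, 4), Mul(5, I, Pow(14, Rational(1, 2))))), -2) = Mul(Add(2, Mul(Rational(5, 4), I, Pow(14, Rational(1, 2)))), -2) = Add(-4, Mul(Rational(-5, 2), I, Pow(14, Rational(1, 2))))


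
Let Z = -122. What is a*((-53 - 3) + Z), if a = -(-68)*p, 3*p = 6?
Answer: -24208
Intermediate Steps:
p = 2 (p = (1/3)*6 = 2)
a = 136 (a = -(-68)*2 = -17*(-8) = 136)
a*((-53 - 3) + Z) = 136*((-53 - 3) - 122) = 136*(-56 - 122) = 136*(-178) = -24208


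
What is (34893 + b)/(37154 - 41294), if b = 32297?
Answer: -6719/414 ≈ -16.229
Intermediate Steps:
(34893 + b)/(37154 - 41294) = (34893 + 32297)/(37154 - 41294) = 67190/(-4140) = 67190*(-1/4140) = -6719/414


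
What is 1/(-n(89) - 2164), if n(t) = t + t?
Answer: -1/2342 ≈ -0.00042699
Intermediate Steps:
n(t) = 2*t
1/(-n(89) - 2164) = 1/(-2*89 - 2164) = 1/(-1*178 - 2164) = 1/(-178 - 2164) = 1/(-2342) = -1/2342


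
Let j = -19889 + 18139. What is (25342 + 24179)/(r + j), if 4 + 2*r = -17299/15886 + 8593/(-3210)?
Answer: -1262638422630/44718806107 ≈ -28.235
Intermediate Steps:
j = -1750
r = -99003607/25497030 (r = -2 + (-17299/15886 + 8593/(-3210))/2 = -2 + (-17299*1/15886 + 8593*(-1/3210))/2 = -2 + (-17299/15886 - 8593/3210)/2 = -2 + (1/2)*(-48009547/12748515) = -2 - 48009547/25497030 = -99003607/25497030 ≈ -3.8829)
(25342 + 24179)/(r + j) = (25342 + 24179)/(-99003607/25497030 - 1750) = 49521/(-44718806107/25497030) = 49521*(-25497030/44718806107) = -1262638422630/44718806107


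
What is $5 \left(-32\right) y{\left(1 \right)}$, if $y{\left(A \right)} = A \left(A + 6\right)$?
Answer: $-1120$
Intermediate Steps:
$y{\left(A \right)} = A \left(6 + A\right)$
$5 \left(-32\right) y{\left(1 \right)} = 5 \left(-32\right) 1 \left(6 + 1\right) = - 160 \cdot 1 \cdot 7 = \left(-160\right) 7 = -1120$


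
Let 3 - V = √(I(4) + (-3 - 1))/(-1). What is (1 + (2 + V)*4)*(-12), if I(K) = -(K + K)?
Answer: -252 - 96*I*√3 ≈ -252.0 - 166.28*I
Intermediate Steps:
I(K) = -2*K
V = 3 + 2*I*√3 (V = 3 - √(-2*4 + (-3 - 1))/(-1) = 3 - √(-8 - 4)*(-1) = 3 - √(-12)*(-1) = 3 - 2*I*√3*(-1) = 3 - (-2)*I*√3 = 3 + 2*I*√3 ≈ 3.0 + 3.4641*I)
(1 + (2 + V)*4)*(-12) = (1 + (2 + (3 + 2*I*√3))*4)*(-12) = (1 + (5 + 2*I*√3)*4)*(-12) = (1 + (20 + 8*I*√3))*(-12) = (21 + 8*I*√3)*(-12) = -252 - 96*I*√3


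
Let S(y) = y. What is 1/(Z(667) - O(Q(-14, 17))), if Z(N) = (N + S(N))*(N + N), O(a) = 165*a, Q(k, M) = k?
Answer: 1/1781866 ≈ 5.6121e-7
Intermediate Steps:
Z(N) = 4*N**2 (Z(N) = (N + N)*(N + N) = (2*N)*(2*N) = 4*N**2)
1/(Z(667) - O(Q(-14, 17))) = 1/(4*667**2 - 165*(-14)) = 1/(4*444889 - 1*(-2310)) = 1/(1779556 + 2310) = 1/1781866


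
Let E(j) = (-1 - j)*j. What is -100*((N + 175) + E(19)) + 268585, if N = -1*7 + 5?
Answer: 289285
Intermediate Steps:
E(j) = j*(-1 - j)
N = -2 (N = -7 + 5 = -2)
-100*((N + 175) + E(19)) + 268585 = -100*((-2 + 175) - 1*19*(1 + 19)) + 268585 = -100*(173 - 1*19*20) + 268585 = -100*(173 - 380) + 268585 = -100*(-207) + 268585 = 20700 + 268585 = 289285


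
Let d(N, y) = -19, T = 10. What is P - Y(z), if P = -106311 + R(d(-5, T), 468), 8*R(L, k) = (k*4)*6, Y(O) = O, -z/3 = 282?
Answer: -104061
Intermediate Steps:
z = -846 (z = -3*282 = -846)
R(L, k) = 3*k (R(L, k) = ((k*4)*6)/8 = ((4*k)*6)/8 = (24*k)/8 = 3*k)
P = -104907 (P = -106311 + 3*468 = -106311 + 1404 = -104907)
P - Y(z) = -104907 - 1*(-846) = -104907 + 846 = -104061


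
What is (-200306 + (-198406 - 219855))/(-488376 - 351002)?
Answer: 618567/839378 ≈ 0.73693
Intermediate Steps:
(-200306 + (-198406 - 219855))/(-488376 - 351002) = (-200306 - 418261)/(-839378) = -618567*(-1/839378) = 618567/839378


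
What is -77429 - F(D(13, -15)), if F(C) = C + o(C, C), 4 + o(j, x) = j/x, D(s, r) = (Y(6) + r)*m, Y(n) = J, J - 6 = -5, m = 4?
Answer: -77370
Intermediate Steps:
J = 1 (J = 6 - 5 = 1)
Y(n) = 1
D(s, r) = 4 + 4*r (D(s, r) = (1 + r)*4 = 4 + 4*r)
o(j, x) = -4 + j/x
F(C) = -3 + C (F(C) = C + (-4 + C/C) = C + (-4 + 1) = C - 3 = -3 + C)
-77429 - F(D(13, -15)) = -77429 - (-3 + (4 + 4*(-15))) = -77429 - (-3 + (4 - 60)) = -77429 - (-3 - 56) = -77429 - 1*(-59) = -77429 + 59 = -77370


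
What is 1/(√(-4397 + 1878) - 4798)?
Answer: -4798/23023323 - I*√2519/23023323 ≈ -0.0002084 - 2.1799e-6*I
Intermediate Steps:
1/(√(-4397 + 1878) - 4798) = 1/(√(-2519) - 4798) = 1/(I*√2519 - 4798) = 1/(-4798 + I*√2519)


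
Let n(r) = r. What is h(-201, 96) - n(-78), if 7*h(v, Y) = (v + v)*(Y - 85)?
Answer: -3876/7 ≈ -553.71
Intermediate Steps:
h(v, Y) = 2*v*(-85 + Y)/7 (h(v, Y) = ((v + v)*(Y - 85))/7 = ((2*v)*(-85 + Y))/7 = (2*v*(-85 + Y))/7 = 2*v*(-85 + Y)/7)
h(-201, 96) - n(-78) = (2/7)*(-201)*(-85 + 96) - 1*(-78) = (2/7)*(-201)*11 + 78 = -4422/7 + 78 = -3876/7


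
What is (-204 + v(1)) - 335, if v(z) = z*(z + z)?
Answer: -537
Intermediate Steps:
v(z) = 2*z² (v(z) = z*(2*z) = 2*z²)
(-204 + v(1)) - 335 = (-204 + 2*1²) - 335 = (-204 + 2*1) - 335 = (-204 + 2) - 335 = -202 - 335 = -537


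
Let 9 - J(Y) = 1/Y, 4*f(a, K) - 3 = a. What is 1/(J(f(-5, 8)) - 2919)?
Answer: -1/2908 ≈ -0.00034388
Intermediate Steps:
f(a, K) = ¾ + a/4
J(Y) = 9 - 1/Y
1/(J(f(-5, 8)) - 2919) = 1/((9 - 1/(¾ + (¼)*(-5))) - 2919) = 1/((9 - 1/(¾ - 5/4)) - 2919) = 1/((9 - 1/(-½)) - 2919) = 1/((9 - 1*(-2)) - 2919) = 1/((9 + 2) - 2919) = 1/(11 - 2919) = 1/(-2908) = -1/2908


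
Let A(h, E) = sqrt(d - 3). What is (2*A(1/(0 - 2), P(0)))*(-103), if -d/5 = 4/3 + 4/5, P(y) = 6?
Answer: -206*I*sqrt(123)/3 ≈ -761.55*I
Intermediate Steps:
d = -32/3 (d = -5*(4/3 + 4/5) = -5*32/15 = -32/3 ≈ -10.667)
A(h, E) = I*sqrt(123)/3 (A(h, E) = sqrt(-32/3 - 3) = sqrt(-41/3) = I*sqrt(123)/3)
(2*A(1/(0 - 2), P(0)))*(-103) = (2*(I*sqrt(123)/3))*(-103) = (2*I*sqrt(123)/3)*(-103) = -206*I*sqrt(123)/3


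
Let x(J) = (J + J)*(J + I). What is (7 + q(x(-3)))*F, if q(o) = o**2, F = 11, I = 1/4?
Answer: 12287/4 ≈ 3071.8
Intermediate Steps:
I = 1/4 ≈ 0.25000
x(J) = 2*J*(1/4 + J) (x(J) = (J + J)*(J + 1/4) = (2*J)*(1/4 + J) = 2*J*(1/4 + J))
(7 + q(x(-3)))*F = (7 + ((1/2)*(-3)*(1 + 4*(-3)))**2)*11 = (7 + ((1/2)*(-3)*(1 - 12))**2)*11 = (7 + ((1/2)*(-3)*(-11))**2)*11 = (7 + (33/2)**2)*11 = (7 + 1089/4)*11 = (1117/4)*11 = 12287/4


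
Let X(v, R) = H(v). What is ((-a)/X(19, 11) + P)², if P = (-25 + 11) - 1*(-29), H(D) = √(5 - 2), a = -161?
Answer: 26596/3 + 1610*√3 ≈ 11654.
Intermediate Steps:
H(D) = √3
X(v, R) = √3
P = 15 (P = -14 + 29 = 15)
((-a)/X(19, 11) + P)² = ((-1*(-161))/(√3) + 15)² = (161*(√3/3) + 15)² = (161*√3/3 + 15)² = (15 + 161*√3/3)²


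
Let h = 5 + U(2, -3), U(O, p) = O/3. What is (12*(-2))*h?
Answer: -136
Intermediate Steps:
U(O, p) = O/3 (U(O, p) = O*(⅓) = O/3)
h = 17/3 (h = 5 + (⅓)*2 = 5 + ⅔ = 17/3 ≈ 5.6667)
(12*(-2))*h = (12*(-2))*(17/3) = -24*17/3 = -136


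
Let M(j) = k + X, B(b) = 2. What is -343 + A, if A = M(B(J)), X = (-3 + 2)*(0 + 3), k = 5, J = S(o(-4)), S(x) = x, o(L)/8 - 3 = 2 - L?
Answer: -341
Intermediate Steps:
o(L) = 40 - 8*L (o(L) = 24 + 8*(2 - L) = 24 + (16 - 8*L) = 40 - 8*L)
J = 72 (J = 40 - 8*(-4) = 40 + 32 = 72)
X = -3 (X = -1*3 = -3)
M(j) = 2 (M(j) = 5 - 3 = 2)
A = 2
-343 + A = -343 + 2 = -341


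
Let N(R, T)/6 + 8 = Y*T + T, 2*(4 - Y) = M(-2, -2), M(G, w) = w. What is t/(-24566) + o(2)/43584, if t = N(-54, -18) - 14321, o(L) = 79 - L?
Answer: 328196255/535342272 ≈ 0.61306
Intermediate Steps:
Y = 5 (Y = 4 - ½*(-2) = 4 + 1 = 5)
N(R, T) = -48 + 36*T (N(R, T) = -48 + 6*(5*T + T) = -48 + 6*(6*T) = -48 + 36*T)
t = -15017 (t = (-48 + 36*(-18)) - 14321 = (-48 - 648) - 14321 = -696 - 14321 = -15017)
t/(-24566) + o(2)/43584 = -15017/(-24566) + (79 - 1*2)/43584 = -15017*(-1/24566) + (79 - 2)*(1/43584) = 15017/24566 + 77*(1/43584) = 15017/24566 + 77/43584 = 328196255/535342272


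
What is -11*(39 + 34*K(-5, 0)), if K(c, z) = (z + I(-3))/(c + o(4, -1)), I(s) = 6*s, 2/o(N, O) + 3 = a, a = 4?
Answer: -2673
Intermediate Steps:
o(N, O) = 2 (o(N, O) = 2/(-3 + 4) = 2/1 = 2*1 = 2)
K(c, z) = (-18 + z)/(2 + c) (K(c, z) = (z + 6*(-3))/(c + 2) = (z - 18)/(2 + c) = (-18 + z)/(2 + c))
-11*(39 + 34*K(-5, 0)) = -11*(39 + 34*((-18 + 0)/(2 - 5))) = -11*(39 + 34*(-18/(-3))) = -11*(39 + 34*(-⅓*(-18))) = -11*(39 + 34*6) = -11*(39 + 204) = -11*243 = -2673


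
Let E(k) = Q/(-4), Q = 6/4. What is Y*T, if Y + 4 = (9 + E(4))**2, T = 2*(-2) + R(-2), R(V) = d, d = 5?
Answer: 4505/64 ≈ 70.391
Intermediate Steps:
R(V) = 5
Q = 3/2 (Q = 6*(1/4) = 3/2 ≈ 1.5000)
E(k) = -3/8 (E(k) = (3/2)/(-4) = (3/2)*(-1/4) = -3/8)
T = 1 (T = 2*(-2) + 5 = -4 + 5 = 1)
Y = 4505/64 (Y = -4 + (9 - 3/8)**2 = -4 + (69/8)**2 = -4 + 4761/64 = 4505/64 ≈ 70.391)
Y*T = (4505/64)*1 = 4505/64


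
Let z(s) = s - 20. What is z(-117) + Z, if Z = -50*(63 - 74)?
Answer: 413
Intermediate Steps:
z(s) = -20 + s
Z = 550 (Z = -50*(-11) = 550)
z(-117) + Z = (-20 - 117) + 550 = -137 + 550 = 413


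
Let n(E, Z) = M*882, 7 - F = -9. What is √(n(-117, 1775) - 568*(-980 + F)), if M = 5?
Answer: √551962 ≈ 742.94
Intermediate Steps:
F = 16 (F = 7 - 1*(-9) = 7 + 9 = 16)
n(E, Z) = 4410 (n(E, Z) = 5*882 = 4410)
√(n(-117, 1775) - 568*(-980 + F)) = √(4410 - 568*(-980 + 16)) = √(4410 - 568*(-964)) = √(4410 + 547552) = √551962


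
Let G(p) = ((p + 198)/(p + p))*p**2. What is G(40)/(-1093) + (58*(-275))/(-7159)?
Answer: -16643490/7824787 ≈ -2.1270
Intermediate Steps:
G(p) = p*(198 + p)/2 (G(p) = ((198 + p)/((2*p)))*p**2 = ((198 + p)*(1/(2*p)))*p**2 = ((198 + p)/(2*p))*p**2 = p*(198 + p)/2)
G(40)/(-1093) + (58*(-275))/(-7159) = ((1/2)*40*(198 + 40))/(-1093) + (58*(-275))/(-7159) = ((1/2)*40*238)*(-1/1093) - 15950*(-1/7159) = 4760*(-1/1093) + 15950/7159 = -4760/1093 + 15950/7159 = -16643490/7824787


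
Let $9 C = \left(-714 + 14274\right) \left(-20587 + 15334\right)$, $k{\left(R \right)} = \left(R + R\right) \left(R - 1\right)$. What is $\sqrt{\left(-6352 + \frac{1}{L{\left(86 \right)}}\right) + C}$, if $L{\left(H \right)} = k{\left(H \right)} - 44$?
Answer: $\frac{i \sqrt{105179168176881}}{3644} \approx 2814.4 i$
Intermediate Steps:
$k{\left(R \right)} = 2 R \left(-1 + R\right)$
$L{\left(H \right)} = -44 + 2 H \left(-1 + H\right)$ ($L{\left(H \right)} = 2 H \left(-1 + H\right) - 44 = -44 + 2 H \left(-1 + H\right)$)
$C = -7914520$ ($C = \frac{\left(-714 + 14274\right) \left(-20587 + 15334\right)}{9} = \frac{13560 \left(-5253\right)}{9} = \frac{1}{9} \left(-71230680\right) = -7914520$)
$\sqrt{\left(-6352 + \frac{1}{L{\left(86 \right)}}\right) + C} = \sqrt{\left(-6352 + \frac{1}{-44 + 2 \cdot 86 \left(-1 + 86\right)}\right) - 7914520} = \sqrt{\left(-6352 + \frac{1}{-44 + 2 \cdot 86 \cdot 85}\right) - 7914520} = \sqrt{\left(-6352 + \frac{1}{-44 + 14620}\right) - 7914520} = \sqrt{\left(-6352 + \frac{1}{14576}\right) - 7914520} = \sqrt{- \frac{92586751}{14576} - 7914520} = \sqrt{- \frac{115454630271}{14576}} = \frac{i \sqrt{105179168176881}}{3644}$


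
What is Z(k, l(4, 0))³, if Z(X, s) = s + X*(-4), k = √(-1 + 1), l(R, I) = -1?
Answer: -1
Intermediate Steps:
k = 0 (k = √0 = 0)
Z(X, s) = s - 4*X
Z(k, l(4, 0))³ = (-1 - 4*0)³ = (-1 + 0)³ = (-1)³ = -1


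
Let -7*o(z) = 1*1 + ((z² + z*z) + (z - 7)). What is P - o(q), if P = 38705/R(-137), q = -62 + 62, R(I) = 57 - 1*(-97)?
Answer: 38573/154 ≈ 250.47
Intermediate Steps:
R(I) = 154 (R(I) = 57 + 97 = 154)
q = 0
P = 38705/154 ≈ 251.33
o(z) = 6/7 - 2*z²/7 - z/7 (o(z) = -(1*1 + ((z² + z*z) + (z - 7)))/7 = -(1 + ((z² + z²) + (-7 + z)))/7 = -(1 + (2*z² + (-7 + z)))/7 = -(1 + (-7 + z + 2*z²))/7 = -(-6 + z + 2*z²)/7 = 6/7 - 2*z²/7 - z/7)
P - o(q) = 38705/154 - (6/7 - 2/7*0² - ⅐*0) = 38705/154 - (6/7 - 2/7*0 + 0) = 38705/154 - (6/7 + 0 + 0) = 38705/154 - 1*6/7 = 38705/154 - 6/7 = 38573/154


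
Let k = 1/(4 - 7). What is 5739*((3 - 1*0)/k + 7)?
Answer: -11478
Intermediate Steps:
k = -1/3 (k = 1/(-3) = -1/3 ≈ -0.33333)
5739*((3 - 1*0)/k + 7) = 5739*((3 - 1*0)/(-1/3) + 7) = 5739*((3 + 0)*(-3) + 7) = 5739*(3*(-3) + 7) = 5739*(-9 + 7) = 5739*(-2) = -11478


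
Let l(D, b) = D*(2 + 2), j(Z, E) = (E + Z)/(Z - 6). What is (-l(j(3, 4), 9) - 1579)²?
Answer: 22174681/9 ≈ 2.4639e+6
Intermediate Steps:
j(Z, E) = (E + Z)/(-6 + Z)
l(D, b) = 4*D (l(D, b) = D*4 = 4*D)
(-l(j(3, 4), 9) - 1579)² = (-4*(4 + 3)/(-6 + 3) - 1579)² = (-4*7/(-3) - 1579)² = (-4*(-⅓*7) - 1579)² = (-4*(-7)/3 - 1579)² = (-1*(-28/3) - 1579)² = (28/3 - 1579)² = (-4709/3)² = 22174681/9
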